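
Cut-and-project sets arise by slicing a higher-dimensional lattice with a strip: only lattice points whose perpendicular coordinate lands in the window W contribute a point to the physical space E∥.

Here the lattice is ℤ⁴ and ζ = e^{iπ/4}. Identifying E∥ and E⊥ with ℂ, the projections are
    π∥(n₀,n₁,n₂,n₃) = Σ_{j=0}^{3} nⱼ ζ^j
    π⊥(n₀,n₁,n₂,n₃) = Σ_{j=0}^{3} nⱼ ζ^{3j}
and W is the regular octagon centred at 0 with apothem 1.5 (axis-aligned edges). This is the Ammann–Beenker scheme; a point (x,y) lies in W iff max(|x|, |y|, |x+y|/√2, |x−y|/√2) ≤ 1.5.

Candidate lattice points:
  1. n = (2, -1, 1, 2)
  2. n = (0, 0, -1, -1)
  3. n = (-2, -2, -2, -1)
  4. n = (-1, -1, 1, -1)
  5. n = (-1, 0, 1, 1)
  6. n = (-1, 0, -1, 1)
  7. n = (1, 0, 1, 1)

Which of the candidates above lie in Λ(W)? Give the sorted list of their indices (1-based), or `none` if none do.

Internal map: ζ^{3j} for j=0..3 gives (1,0), (−√2/2,√2/2), (0,−1), (√2/2,√2/2).
#1 (2, -1, 1, 2): internal (4.12132, -0.29289); octagon support 4.12132 vs apothem 1.5 → ∉ W
#2 (0, 0, -1, -1): internal (-0.70711, 0.29289); octagon support 0.70711 vs apothem 1.5 → ∈ W
#3 (-2, -2, -2, -1): internal (-1.29289, -0.12132); octagon support 1.29289 vs apothem 1.5 → ∈ W
#4 (-1, -1, 1, -1): internal (-1.00000, -2.41421); octagon support 2.41421 vs apothem 1.5 → ∉ W
#5 (-1, 0, 1, 1): internal (-0.29289, -0.29289); octagon support 0.41421 vs apothem 1.5 → ∈ W
#6 (-1, 0, -1, 1): internal (-0.29289, 1.70711); octagon support 1.70711 vs apothem 1.5 → ∉ W
#7 (1, 0, 1, 1): internal (1.70711, -0.29289); octagon support 1.70711 vs apothem 1.5 → ∉ W

2, 3, 5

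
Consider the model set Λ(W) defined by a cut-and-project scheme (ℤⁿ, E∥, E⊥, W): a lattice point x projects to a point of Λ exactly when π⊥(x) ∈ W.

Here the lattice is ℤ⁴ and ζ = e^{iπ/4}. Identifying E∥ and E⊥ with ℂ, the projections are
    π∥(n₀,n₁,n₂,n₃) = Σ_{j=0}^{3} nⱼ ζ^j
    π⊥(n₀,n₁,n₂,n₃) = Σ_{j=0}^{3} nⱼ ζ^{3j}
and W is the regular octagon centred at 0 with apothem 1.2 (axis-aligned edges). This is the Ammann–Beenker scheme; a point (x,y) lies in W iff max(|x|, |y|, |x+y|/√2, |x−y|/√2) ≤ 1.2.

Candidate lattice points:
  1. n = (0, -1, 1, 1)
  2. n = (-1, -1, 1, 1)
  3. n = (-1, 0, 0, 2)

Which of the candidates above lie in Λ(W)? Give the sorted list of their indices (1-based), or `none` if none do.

2

Internal map: ζ^{3j} for j=0..3 gives (1,0), (−√2/2,√2/2), (0,−1), (√2/2,√2/2).
candidate 1: n = (0, -1, 1, 1) → π⊥ ≈ (+1.4142, -1.0000); max(|x|,|y|,|x±y|/√2) = 1.7071 > 1.2 ⇒ ∉ W
candidate 2: n = (-1, -1, 1, 1) → π⊥ ≈ (+0.4142, -1.0000); max(|x|,|y|,|x±y|/√2) = 1.0000 ≤ 1.2 ⇒ ∈ W
candidate 3: n = (-1, 0, 0, 2) → π⊥ ≈ (+0.4142, +1.4142); max(|x|,|y|,|x±y|/√2) = 1.4142 > 1.2 ⇒ ∉ W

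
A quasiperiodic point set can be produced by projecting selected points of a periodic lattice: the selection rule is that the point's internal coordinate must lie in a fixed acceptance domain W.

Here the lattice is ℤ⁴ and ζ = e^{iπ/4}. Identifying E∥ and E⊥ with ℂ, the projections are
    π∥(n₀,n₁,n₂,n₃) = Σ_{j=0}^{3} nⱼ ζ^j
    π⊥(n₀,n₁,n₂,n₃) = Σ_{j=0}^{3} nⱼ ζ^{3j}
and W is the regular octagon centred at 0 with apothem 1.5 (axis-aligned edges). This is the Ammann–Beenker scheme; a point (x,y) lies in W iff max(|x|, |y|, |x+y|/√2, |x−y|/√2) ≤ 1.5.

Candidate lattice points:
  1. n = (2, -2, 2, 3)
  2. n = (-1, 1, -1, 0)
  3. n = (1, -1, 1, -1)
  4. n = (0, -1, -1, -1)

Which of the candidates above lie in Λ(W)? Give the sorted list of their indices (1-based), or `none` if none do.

4

π⊥(n) = n₀ + n₁ζ³ + n₂ζ⁶ + n₃ζ⁹ where ζ = e^{iπ/4}.
candidate 1: n = (2, -2, 2, 3) → π⊥ ≈ (+5.53553, -1.29289); max(|x|,|y|,|x±y|/√2) = 5.53553 > 1.5 ⇒ ∉ W
candidate 2: n = (-1, 1, -1, 0) → π⊥ ≈ (-1.70711, +1.70711); max(|x|,|y|,|x±y|/√2) = 2.41421 > 1.5 ⇒ ∉ W
candidate 3: n = (1, -1, 1, -1) → π⊥ ≈ (+1.00000, -2.41421); max(|x|,|y|,|x±y|/√2) = 2.41421 > 1.5 ⇒ ∉ W
candidate 4: n = (0, -1, -1, -1) → π⊥ ≈ (+0.00000, -0.41421); max(|x|,|y|,|x±y|/√2) = 0.41421 ≤ 1.5 ⇒ ∈ W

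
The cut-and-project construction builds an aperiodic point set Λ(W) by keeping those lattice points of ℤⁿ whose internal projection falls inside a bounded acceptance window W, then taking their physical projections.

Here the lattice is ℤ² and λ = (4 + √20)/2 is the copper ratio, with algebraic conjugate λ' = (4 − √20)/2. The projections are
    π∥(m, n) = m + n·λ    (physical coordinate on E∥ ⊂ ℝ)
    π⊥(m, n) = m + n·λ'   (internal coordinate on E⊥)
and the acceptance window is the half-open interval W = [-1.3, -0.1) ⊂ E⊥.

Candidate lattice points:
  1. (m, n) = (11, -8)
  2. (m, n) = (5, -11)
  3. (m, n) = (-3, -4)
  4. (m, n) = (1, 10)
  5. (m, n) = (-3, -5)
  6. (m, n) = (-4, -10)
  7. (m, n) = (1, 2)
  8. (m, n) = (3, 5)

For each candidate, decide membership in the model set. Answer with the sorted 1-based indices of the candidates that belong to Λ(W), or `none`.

Compute λ' = (4−√20)/2 = -0.236068, so π⊥(m,n) = m -0.236068·n.
[1] lift (11,-8): star map gives 12.888544; window check -1.3 ≤ 12.888544 < -0.1 is false → out
[2] lift (5,-11): star map gives 7.596748; window check -1.3 ≤ 7.596748 < -0.1 is false → out
[3] lift (-3,-4): star map gives -2.055728; window check -1.3 ≤ -2.055728 < -0.1 is false → out
[4] lift (1,10): star map gives -1.360680; window check -1.3 ≤ -1.360680 < -0.1 is false → out
[5] lift (-3,-5): star map gives -1.819660; window check -1.3 ≤ -1.819660 < -0.1 is false → out
[6] lift (-4,-10): star map gives -1.639320; window check -1.3 ≤ -1.639320 < -0.1 is false → out
[7] lift (1,2): star map gives 0.527864; window check -1.3 ≤ 0.527864 < -0.1 is false → out
[8] lift (3,5): star map gives 1.819660; window check -1.3 ≤ 1.819660 < -0.1 is false → out

none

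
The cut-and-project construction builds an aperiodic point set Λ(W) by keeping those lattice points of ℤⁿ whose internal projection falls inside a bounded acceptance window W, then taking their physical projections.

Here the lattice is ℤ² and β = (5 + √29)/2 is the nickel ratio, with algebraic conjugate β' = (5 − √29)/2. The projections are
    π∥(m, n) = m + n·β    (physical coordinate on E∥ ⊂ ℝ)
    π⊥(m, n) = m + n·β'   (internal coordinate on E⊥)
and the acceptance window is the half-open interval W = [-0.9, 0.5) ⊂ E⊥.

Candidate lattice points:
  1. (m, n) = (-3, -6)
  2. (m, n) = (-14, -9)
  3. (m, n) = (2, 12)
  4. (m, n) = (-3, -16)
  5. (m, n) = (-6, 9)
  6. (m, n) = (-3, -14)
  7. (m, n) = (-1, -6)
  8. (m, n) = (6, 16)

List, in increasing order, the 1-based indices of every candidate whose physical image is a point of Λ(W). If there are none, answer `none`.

Compute β' = (5−√29)/2 = -0.1926, so π⊥(m,n) = m -0.1926·n.
#1 (-3,-6): internal coord -3 + (-6)·β' = -1.8445; -1.8445 ∉ [-0.9, 0.5) → out
#2 (-14,-9): internal coord -14 + (-9)·β' = -12.2668; -12.2668 ∉ [-0.9, 0.5) → out
#3 (2,12): internal coord 2 + (12)·β' = -0.3110; -0.3110 ∈ [-0.9, 0.5) → IN Λ
#4 (-3,-16): internal coord -3 + (-16)·β' = +0.0813; +0.0813 ∈ [-0.9, 0.5) → IN Λ
#5 (-6,9): internal coord -6 + (9)·β' = -7.7332; -7.7332 ∉ [-0.9, 0.5) → out
#6 (-3,-14): internal coord -3 + (-14)·β' = -0.3038; -0.3038 ∈ [-0.9, 0.5) → IN Λ
#7 (-1,-6): internal coord -1 + (-6)·β' = +0.1555; +0.1555 ∈ [-0.9, 0.5) → IN Λ
#8 (6,16): internal coord 6 + (16)·β' = +2.9187; +2.9187 ∉ [-0.9, 0.5) → out

3, 4, 6, 7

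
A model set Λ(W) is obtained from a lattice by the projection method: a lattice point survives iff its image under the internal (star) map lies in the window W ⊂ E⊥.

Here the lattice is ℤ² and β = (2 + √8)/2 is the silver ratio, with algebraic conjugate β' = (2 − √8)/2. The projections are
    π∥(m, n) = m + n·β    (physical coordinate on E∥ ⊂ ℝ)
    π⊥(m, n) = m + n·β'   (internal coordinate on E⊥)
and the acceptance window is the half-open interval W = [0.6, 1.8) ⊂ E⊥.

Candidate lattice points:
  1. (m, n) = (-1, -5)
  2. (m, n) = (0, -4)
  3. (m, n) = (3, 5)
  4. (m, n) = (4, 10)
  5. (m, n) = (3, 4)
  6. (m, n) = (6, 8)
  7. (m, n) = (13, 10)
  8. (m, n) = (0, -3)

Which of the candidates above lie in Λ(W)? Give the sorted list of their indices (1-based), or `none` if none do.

1, 2, 3, 5, 8

Compute β' = (2−√8)/2 = -0.414214, so π⊥(m,n) = m -0.414214·n.
#1 (-1,-5): internal coord -1 + (-5)·β' = +1.071068; +1.071068 ∈ [0.6, 1.8) → IN Λ
#2 (0,-4): internal coord 0 + (-4)·β' = +1.656854; +1.656854 ∈ [0.6, 1.8) → IN Λ
#3 (3,5): internal coord 3 + (5)·β' = +0.928932; +0.928932 ∈ [0.6, 1.8) → IN Λ
#4 (4,10): internal coord 4 + (10)·β' = -0.142136; -0.142136 ∉ [0.6, 1.8) → out
#5 (3,4): internal coord 3 + (4)·β' = +1.343146; +1.343146 ∈ [0.6, 1.8) → IN Λ
#6 (6,8): internal coord 6 + (8)·β' = +2.686292; +2.686292 ∉ [0.6, 1.8) → out
#7 (13,10): internal coord 13 + (10)·β' = +8.857864; +8.857864 ∉ [0.6, 1.8) → out
#8 (0,-3): internal coord 0 + (-3)·β' = +1.242641; +1.242641 ∈ [0.6, 1.8) → IN Λ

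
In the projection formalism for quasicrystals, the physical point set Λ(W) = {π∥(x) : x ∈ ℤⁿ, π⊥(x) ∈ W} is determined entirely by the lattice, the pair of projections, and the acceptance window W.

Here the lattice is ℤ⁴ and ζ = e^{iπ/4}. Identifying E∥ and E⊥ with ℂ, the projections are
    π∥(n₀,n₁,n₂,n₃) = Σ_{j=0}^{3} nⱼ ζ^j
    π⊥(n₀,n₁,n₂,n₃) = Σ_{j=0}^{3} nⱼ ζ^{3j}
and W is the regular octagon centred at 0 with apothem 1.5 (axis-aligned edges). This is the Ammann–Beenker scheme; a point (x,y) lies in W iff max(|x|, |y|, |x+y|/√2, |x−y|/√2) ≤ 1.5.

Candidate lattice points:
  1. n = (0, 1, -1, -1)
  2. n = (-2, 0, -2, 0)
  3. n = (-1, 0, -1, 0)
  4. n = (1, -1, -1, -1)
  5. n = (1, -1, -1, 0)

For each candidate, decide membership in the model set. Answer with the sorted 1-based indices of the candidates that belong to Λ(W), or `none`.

3, 4

π⊥(n) = n₀ + n₁ζ³ + n₂ζ⁶ + n₃ζ⁹ where ζ = e^{iπ/4}.
#1 (0, 1, -1, -1): internal (-1.414214, 1.000000); octagon support 1.707107 vs apothem 1.5 → ∉ W
#2 (-2, 0, -2, 0): internal (-2.000000, 2.000000); octagon support 2.828427 vs apothem 1.5 → ∉ W
#3 (-1, 0, -1, 0): internal (-1.000000, 1.000000); octagon support 1.414214 vs apothem 1.5 → ∈ W
#4 (1, -1, -1, -1): internal (1.000000, -0.414214); octagon support 1.000000 vs apothem 1.5 → ∈ W
#5 (1, -1, -1, 0): internal (1.707107, 0.292893); octagon support 1.707107 vs apothem 1.5 → ∉ W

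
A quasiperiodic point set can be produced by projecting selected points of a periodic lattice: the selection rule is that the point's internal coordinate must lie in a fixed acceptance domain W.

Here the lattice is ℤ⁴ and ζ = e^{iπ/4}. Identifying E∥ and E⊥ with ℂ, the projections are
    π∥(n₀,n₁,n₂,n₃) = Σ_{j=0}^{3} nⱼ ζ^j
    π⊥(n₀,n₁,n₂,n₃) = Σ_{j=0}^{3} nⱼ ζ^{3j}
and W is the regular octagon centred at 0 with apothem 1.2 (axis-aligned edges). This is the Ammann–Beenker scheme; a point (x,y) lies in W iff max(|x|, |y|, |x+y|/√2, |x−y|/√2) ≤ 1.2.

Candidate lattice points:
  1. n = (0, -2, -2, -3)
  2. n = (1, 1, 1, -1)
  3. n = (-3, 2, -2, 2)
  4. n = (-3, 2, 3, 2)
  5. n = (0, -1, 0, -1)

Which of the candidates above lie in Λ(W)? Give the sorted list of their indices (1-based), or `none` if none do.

With ζ = e^{iπ/4} the internal vectors are ζ^0,ζ^3,ζ^6,ζ^9.
candidate 1: n = (0, -2, -2, -3) → π⊥ ≈ (-0.707107, -1.535534); max(|x|,|y|,|x±y|/√2) = 1.585786 > 1.2 ⇒ ∉ W
candidate 2: n = (1, 1, 1, -1) → π⊥ ≈ (-0.414214, -1.000000); max(|x|,|y|,|x±y|/√2) = 1.000000 ≤ 1.2 ⇒ ∈ W
candidate 3: n = (-3, 2, -2, 2) → π⊥ ≈ (-3.000000, +4.828427); max(|x|,|y|,|x±y|/√2) = 5.535534 > 1.2 ⇒ ∉ W
candidate 4: n = (-3, 2, 3, 2) → π⊥ ≈ (-3.000000, -0.171573); max(|x|,|y|,|x±y|/√2) = 3.000000 > 1.2 ⇒ ∉ W
candidate 5: n = (0, -1, 0, -1) → π⊥ ≈ (+0.000000, -1.414214); max(|x|,|y|,|x±y|/√2) = 1.414214 > 1.2 ⇒ ∉ W

2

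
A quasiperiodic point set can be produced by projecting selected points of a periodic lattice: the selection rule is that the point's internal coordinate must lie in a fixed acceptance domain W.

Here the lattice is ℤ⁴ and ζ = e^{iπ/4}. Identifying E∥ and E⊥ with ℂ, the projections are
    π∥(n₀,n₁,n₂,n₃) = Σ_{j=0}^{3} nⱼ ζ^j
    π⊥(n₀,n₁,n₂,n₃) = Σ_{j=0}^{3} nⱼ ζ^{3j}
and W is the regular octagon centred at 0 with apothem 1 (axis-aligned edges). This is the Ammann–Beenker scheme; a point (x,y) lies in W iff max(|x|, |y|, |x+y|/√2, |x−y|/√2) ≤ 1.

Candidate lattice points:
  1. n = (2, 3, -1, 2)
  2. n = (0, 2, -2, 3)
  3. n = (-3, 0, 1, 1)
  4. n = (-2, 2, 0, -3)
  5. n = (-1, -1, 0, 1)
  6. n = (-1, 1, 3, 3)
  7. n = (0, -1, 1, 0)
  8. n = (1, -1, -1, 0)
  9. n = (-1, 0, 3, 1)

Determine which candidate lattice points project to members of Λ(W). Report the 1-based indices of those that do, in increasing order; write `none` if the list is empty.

Internal map: ζ^{3j} for j=0..3 gives (1,0), (−√2/2,√2/2), (0,−1), (√2/2,√2/2).
candidate 1: n = (2, 3, -1, 2) → π⊥ ≈ (+1.29289, +4.53553); max(|x|,|y|,|x±y|/√2) = 4.53553 > 1 ⇒ ∉ W
candidate 2: n = (0, 2, -2, 3) → π⊥ ≈ (+0.70711, +5.53553); max(|x|,|y|,|x±y|/√2) = 5.53553 > 1 ⇒ ∉ W
candidate 3: n = (-3, 0, 1, 1) → π⊥ ≈ (-2.29289, -0.29289); max(|x|,|y|,|x±y|/√2) = 2.29289 > 1 ⇒ ∉ W
candidate 4: n = (-2, 2, 0, -3) → π⊥ ≈ (-5.53553, -0.70711); max(|x|,|y|,|x±y|/√2) = 5.53553 > 1 ⇒ ∉ W
candidate 5: n = (-1, -1, 0, 1) → π⊥ ≈ (+0.41421, +0.00000); max(|x|,|y|,|x±y|/√2) = 0.41421 ≤ 1 ⇒ ∈ W
candidate 6: n = (-1, 1, 3, 3) → π⊥ ≈ (+0.41421, -0.17157); max(|x|,|y|,|x±y|/√2) = 0.41421 ≤ 1 ⇒ ∈ W
candidate 7: n = (0, -1, 1, 0) → π⊥ ≈ (+0.70711, -1.70711); max(|x|,|y|,|x±y|/√2) = 1.70711 > 1 ⇒ ∉ W
candidate 8: n = (1, -1, -1, 0) → π⊥ ≈ (+1.70711, +0.29289); max(|x|,|y|,|x±y|/√2) = 1.70711 > 1 ⇒ ∉ W
candidate 9: n = (-1, 0, 3, 1) → π⊥ ≈ (-0.29289, -2.29289); max(|x|,|y|,|x±y|/√2) = 2.29289 > 1 ⇒ ∉ W

5, 6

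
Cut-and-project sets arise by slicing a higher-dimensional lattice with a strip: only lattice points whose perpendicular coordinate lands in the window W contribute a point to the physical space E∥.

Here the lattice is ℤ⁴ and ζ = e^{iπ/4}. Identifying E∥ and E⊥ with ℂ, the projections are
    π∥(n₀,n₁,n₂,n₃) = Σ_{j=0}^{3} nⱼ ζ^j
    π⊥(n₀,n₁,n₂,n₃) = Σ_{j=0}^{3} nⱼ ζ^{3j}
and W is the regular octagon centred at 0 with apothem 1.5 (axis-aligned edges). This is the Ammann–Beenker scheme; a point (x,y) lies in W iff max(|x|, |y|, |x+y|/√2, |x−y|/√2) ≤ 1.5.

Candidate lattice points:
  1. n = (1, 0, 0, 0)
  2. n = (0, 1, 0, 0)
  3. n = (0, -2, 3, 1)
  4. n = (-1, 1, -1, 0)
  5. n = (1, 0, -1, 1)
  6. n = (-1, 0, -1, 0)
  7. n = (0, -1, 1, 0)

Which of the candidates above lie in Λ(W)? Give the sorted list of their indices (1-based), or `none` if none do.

With ζ = e^{iπ/4} the internal vectors are ζ^0,ζ^3,ζ^6,ζ^9.
candidate 1: n = (1, 0, 0, 0) → π⊥ ≈ (+1.00000, +0.00000); max(|x|,|y|,|x±y|/√2) = 1.00000 ≤ 1.5 ⇒ ∈ W
candidate 2: n = (0, 1, 0, 0) → π⊥ ≈ (-0.70711, +0.70711); max(|x|,|y|,|x±y|/√2) = 1.00000 ≤ 1.5 ⇒ ∈ W
candidate 3: n = (0, -2, 3, 1) → π⊥ ≈ (+2.12132, -3.70711); max(|x|,|y|,|x±y|/√2) = 4.12132 > 1.5 ⇒ ∉ W
candidate 4: n = (-1, 1, -1, 0) → π⊥ ≈ (-1.70711, +1.70711); max(|x|,|y|,|x±y|/√2) = 2.41421 > 1.5 ⇒ ∉ W
candidate 5: n = (1, 0, -1, 1) → π⊥ ≈ (+1.70711, +1.70711); max(|x|,|y|,|x±y|/√2) = 2.41421 > 1.5 ⇒ ∉ W
candidate 6: n = (-1, 0, -1, 0) → π⊥ ≈ (-1.00000, +1.00000); max(|x|,|y|,|x±y|/√2) = 1.41421 ≤ 1.5 ⇒ ∈ W
candidate 7: n = (0, -1, 1, 0) → π⊥ ≈ (+0.70711, -1.70711); max(|x|,|y|,|x±y|/√2) = 1.70711 > 1.5 ⇒ ∉ W

1, 2, 6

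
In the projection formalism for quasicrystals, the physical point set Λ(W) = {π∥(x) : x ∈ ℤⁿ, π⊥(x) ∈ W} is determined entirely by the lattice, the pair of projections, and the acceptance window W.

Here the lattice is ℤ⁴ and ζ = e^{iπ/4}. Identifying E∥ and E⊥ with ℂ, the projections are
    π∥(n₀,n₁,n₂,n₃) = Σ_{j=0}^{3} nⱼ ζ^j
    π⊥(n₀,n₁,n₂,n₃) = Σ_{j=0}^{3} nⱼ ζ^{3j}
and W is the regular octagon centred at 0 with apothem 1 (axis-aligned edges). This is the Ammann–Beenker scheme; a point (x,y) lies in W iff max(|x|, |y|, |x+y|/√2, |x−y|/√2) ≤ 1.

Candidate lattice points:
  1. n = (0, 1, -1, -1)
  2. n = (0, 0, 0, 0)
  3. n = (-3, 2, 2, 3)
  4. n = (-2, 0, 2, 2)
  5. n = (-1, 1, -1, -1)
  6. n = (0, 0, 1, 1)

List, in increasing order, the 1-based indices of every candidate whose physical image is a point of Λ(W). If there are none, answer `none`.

Internal map: ζ^{3j} for j=0..3 gives (1,0), (−√2/2,√2/2), (0,−1), (√2/2,√2/2).
candidate 1: n = (0, 1, -1, -1) → π⊥ ≈ (-1.41421, +1.00000); max(|x|,|y|,|x±y|/√2) = 1.70711 > 1 ⇒ ∉ W
candidate 2: n = (0, 0, 0, 0) → π⊥ ≈ (+0.00000, +0.00000); max(|x|,|y|,|x±y|/√2) = 0.00000 ≤ 1 ⇒ ∈ W
candidate 3: n = (-3, 2, 2, 3) → π⊥ ≈ (-2.29289, +1.53553); max(|x|,|y|,|x±y|/√2) = 2.70711 > 1 ⇒ ∉ W
candidate 4: n = (-2, 0, 2, 2) → π⊥ ≈ (-0.58579, -0.58579); max(|x|,|y|,|x±y|/√2) = 0.82843 ≤ 1 ⇒ ∈ W
candidate 5: n = (-1, 1, -1, -1) → π⊥ ≈ (-2.41421, +1.00000); max(|x|,|y|,|x±y|/√2) = 2.41421 > 1 ⇒ ∉ W
candidate 6: n = (0, 0, 1, 1) → π⊥ ≈ (+0.70711, -0.29289); max(|x|,|y|,|x±y|/√2) = 0.70711 ≤ 1 ⇒ ∈ W

2, 4, 6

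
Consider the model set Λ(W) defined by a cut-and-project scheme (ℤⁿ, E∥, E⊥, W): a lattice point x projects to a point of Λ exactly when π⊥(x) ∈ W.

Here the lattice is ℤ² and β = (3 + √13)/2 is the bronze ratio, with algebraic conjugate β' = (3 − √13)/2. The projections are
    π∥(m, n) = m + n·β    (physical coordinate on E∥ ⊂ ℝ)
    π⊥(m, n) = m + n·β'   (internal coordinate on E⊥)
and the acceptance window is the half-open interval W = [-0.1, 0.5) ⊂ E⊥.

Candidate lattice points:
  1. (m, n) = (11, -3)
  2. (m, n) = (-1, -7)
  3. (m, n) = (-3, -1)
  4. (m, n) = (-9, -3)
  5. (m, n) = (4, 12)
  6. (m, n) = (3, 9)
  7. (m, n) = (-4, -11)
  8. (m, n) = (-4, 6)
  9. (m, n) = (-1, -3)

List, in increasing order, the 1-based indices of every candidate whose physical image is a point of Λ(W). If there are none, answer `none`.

5, 6, 9

Compute β' = (3−√13)/2 = -0.30278, so π⊥(m,n) = m -0.30278·n.
candidate 1: (m,n)=(11,-3) → π∥ = 11-3·β ≈ 1.09167, π⊥ = 11-3·β' ≈ 11.90833 ∉ [-0.1, 0.5) ⇒ out
candidate 2: (m,n)=(-1,-7) → π∥ = -1-7·β ≈ -24.11943, π⊥ = -1-7·β' ≈ 1.11943 ∉ [-0.1, 0.5) ⇒ out
candidate 3: (m,n)=(-3,-1) → π∥ = -3-1·β ≈ -6.30278, π⊥ = -3-1·β' ≈ -2.69722 ∉ [-0.1, 0.5) ⇒ out
candidate 4: (m,n)=(-9,-3) → π∥ = -9-3·β ≈ -18.90833, π⊥ = -9-3·β' ≈ -8.09167 ∉ [-0.1, 0.5) ⇒ out
candidate 5: (m,n)=(4,12) → π∥ = 4+12·β ≈ 43.63331, π⊥ = 4+12·β' ≈ 0.36669 ∈ [-0.1, 0.5) ⇒ IN Λ
candidate 6: (m,n)=(3,9) → π∥ = 3+9·β ≈ 32.72498, π⊥ = 3+9·β' ≈ 0.27502 ∈ [-0.1, 0.5) ⇒ IN Λ
candidate 7: (m,n)=(-4,-11) → π∥ = -4-11·β ≈ -40.33053, π⊥ = -4-11·β' ≈ -0.66947 ∉ [-0.1, 0.5) ⇒ out
candidate 8: (m,n)=(-4,6) → π∥ = -4+6·β ≈ 15.81665, π⊥ = -4+6·β' ≈ -5.81665 ∉ [-0.1, 0.5) ⇒ out
candidate 9: (m,n)=(-1,-3) → π∥ = -1-3·β ≈ -10.90833, π⊥ = -1-3·β' ≈ -0.09167 ∈ [-0.1, 0.5) ⇒ IN Λ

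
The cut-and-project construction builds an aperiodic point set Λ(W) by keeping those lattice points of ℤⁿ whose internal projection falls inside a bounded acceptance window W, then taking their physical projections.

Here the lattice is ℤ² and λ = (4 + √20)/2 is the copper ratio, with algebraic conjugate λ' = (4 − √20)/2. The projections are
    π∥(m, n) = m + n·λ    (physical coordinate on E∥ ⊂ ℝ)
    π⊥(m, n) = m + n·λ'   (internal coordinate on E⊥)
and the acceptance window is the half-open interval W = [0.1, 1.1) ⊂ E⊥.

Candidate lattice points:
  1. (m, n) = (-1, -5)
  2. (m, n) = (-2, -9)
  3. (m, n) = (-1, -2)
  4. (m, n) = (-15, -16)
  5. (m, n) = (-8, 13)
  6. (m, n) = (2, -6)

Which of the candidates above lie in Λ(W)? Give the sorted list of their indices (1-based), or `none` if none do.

Compute λ' = (4−√20)/2 = -0.2361, so π⊥(m,n) = m -0.2361·n.
candidate 1: (m,n)=(-1,-5) → π∥ = -1-5·λ ≈ -22.1803, π⊥ = -1-5·λ' ≈ 0.1803 ∈ [0.1, 1.1) ⇒ IN Λ
candidate 2: (m,n)=(-2,-9) → π∥ = -2-9·λ ≈ -40.1246, π⊥ = -2-9·λ' ≈ 0.1246 ∈ [0.1, 1.1) ⇒ IN Λ
candidate 3: (m,n)=(-1,-2) → π∥ = -1-2·λ ≈ -9.4721, π⊥ = -1-2·λ' ≈ -0.5279 ∉ [0.1, 1.1) ⇒ out
candidate 4: (m,n)=(-15,-16) → π∥ = -15-16·λ ≈ -82.7771, π⊥ = -15-16·λ' ≈ -11.2229 ∉ [0.1, 1.1) ⇒ out
candidate 5: (m,n)=(-8,13) → π∥ = -8+13·λ ≈ 47.0689, π⊥ = -8+13·λ' ≈ -11.0689 ∉ [0.1, 1.1) ⇒ out
candidate 6: (m,n)=(2,-6) → π∥ = 2-6·λ ≈ -23.4164, π⊥ = 2-6·λ' ≈ 3.4164 ∉ [0.1, 1.1) ⇒ out

1, 2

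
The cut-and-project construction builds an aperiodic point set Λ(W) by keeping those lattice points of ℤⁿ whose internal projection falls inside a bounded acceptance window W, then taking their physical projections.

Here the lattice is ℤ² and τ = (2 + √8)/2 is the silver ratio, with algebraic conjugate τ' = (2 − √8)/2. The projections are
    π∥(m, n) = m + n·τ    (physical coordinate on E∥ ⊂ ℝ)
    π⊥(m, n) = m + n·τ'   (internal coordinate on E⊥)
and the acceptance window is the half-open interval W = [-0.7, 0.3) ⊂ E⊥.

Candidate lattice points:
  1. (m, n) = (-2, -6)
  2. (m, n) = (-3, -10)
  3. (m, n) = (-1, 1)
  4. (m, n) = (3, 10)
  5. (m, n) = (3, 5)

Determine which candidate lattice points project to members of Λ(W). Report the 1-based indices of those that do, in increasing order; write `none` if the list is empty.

Numerically τ ≈ 2.414214 and τ' = −1/τ ≈ -0.414214.
#1 (-2,-6): internal coord -2 + (-6)·τ' = +0.485281; +0.485281 ∉ [-0.7, 0.3) → out
#2 (-3,-10): internal coord -3 + (-10)·τ' = +1.142136; +1.142136 ∉ [-0.7, 0.3) → out
#3 (-1,1): internal coord -1 + (1)·τ' = -1.414214; -1.414214 ∉ [-0.7, 0.3) → out
#4 (3,10): internal coord 3 + (10)·τ' = -1.142136; -1.142136 ∉ [-0.7, 0.3) → out
#5 (3,5): internal coord 3 + (5)·τ' = +0.928932; +0.928932 ∉ [-0.7, 0.3) → out

none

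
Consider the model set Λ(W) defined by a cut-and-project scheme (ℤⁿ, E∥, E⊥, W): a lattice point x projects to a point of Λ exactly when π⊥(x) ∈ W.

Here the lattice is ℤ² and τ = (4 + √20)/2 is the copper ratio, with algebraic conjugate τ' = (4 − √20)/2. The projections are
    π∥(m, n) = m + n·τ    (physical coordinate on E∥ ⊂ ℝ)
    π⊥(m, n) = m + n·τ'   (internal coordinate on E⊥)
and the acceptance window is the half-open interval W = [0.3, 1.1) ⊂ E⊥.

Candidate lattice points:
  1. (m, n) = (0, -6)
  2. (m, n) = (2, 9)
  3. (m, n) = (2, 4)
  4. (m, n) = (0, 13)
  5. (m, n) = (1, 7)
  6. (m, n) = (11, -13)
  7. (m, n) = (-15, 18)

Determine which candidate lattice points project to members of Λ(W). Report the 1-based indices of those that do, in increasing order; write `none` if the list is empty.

3

Compute τ' = (4−√20)/2 = -0.2361, so π⊥(m,n) = m -0.2361·n.
candidate 1: (m,n)=(0,-6) → π∥ = 0-6·τ ≈ -25.4164, π⊥ = 0-6·τ' ≈ 1.4164 ∉ [0.3, 1.1) ⇒ out
candidate 2: (m,n)=(2,9) → π∥ = 2+9·τ ≈ 40.1246, π⊥ = 2+9·τ' ≈ -0.1246 ∉ [0.3, 1.1) ⇒ out
candidate 3: (m,n)=(2,4) → π∥ = 2+4·τ ≈ 18.9443, π⊥ = 2+4·τ' ≈ 1.0557 ∈ [0.3, 1.1) ⇒ IN Λ
candidate 4: (m,n)=(0,13) → π∥ = 0+13·τ ≈ 55.0689, π⊥ = 0+13·τ' ≈ -3.0689 ∉ [0.3, 1.1) ⇒ out
candidate 5: (m,n)=(1,7) → π∥ = 1+7·τ ≈ 30.6525, π⊥ = 1+7·τ' ≈ -0.6525 ∉ [0.3, 1.1) ⇒ out
candidate 6: (m,n)=(11,-13) → π∥ = 11-13·τ ≈ -44.0689, π⊥ = 11-13·τ' ≈ 14.0689 ∉ [0.3, 1.1) ⇒ out
candidate 7: (m,n)=(-15,18) → π∥ = -15+18·τ ≈ 61.2492, π⊥ = -15+18·τ' ≈ -19.2492 ∉ [0.3, 1.1) ⇒ out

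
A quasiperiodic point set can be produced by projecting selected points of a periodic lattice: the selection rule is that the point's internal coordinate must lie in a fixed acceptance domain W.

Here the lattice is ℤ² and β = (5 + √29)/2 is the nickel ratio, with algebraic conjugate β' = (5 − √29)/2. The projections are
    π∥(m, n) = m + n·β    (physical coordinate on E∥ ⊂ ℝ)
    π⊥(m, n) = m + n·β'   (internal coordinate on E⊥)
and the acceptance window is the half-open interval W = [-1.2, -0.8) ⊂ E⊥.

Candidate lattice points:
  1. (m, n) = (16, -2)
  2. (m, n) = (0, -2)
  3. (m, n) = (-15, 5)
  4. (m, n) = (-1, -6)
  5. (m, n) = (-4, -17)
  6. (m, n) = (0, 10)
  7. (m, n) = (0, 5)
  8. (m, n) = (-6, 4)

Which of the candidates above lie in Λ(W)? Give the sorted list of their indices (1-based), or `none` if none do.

β' = (5−√29)/2 ≈ -0.1926.
[1] lift (16,-2): star map gives 16.3852; window check -1.2 ≤ 16.3852 < -0.8 is false → out
[2] lift (0,-2): star map gives 0.3852; window check -1.2 ≤ 0.3852 < -0.8 is false → out
[3] lift (-15,5): star map gives -15.9629; window check -1.2 ≤ -15.9629 < -0.8 is false → out
[4] lift (-1,-6): star map gives 0.1555; window check -1.2 ≤ 0.1555 < -0.8 is false → out
[5] lift (-4,-17): star map gives -0.7261; window check -1.2 ≤ -0.7261 < -0.8 is false → out
[6] lift (0,10): star map gives -1.9258; window check -1.2 ≤ -1.9258 < -0.8 is false → out
[7] lift (0,5): star map gives -0.9629; window check -1.2 ≤ -0.9629 < -0.8 is true → IN Λ
[8] lift (-6,4): star map gives -6.7703; window check -1.2 ≤ -6.7703 < -0.8 is false → out

7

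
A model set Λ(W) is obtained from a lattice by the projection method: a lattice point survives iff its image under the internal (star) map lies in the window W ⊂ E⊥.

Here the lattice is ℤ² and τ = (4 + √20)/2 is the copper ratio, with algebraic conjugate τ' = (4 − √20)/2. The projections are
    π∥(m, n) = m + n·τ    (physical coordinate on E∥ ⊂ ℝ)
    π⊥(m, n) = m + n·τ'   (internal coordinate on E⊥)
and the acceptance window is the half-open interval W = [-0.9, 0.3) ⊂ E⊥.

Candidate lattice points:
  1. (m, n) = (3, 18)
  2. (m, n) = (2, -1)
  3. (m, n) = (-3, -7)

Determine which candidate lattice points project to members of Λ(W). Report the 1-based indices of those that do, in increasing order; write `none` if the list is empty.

τ' = (4−√20)/2 ≈ -0.2361.
[1] lift (3,18): star map gives -1.2492; window check -0.9 ≤ -1.2492 < 0.3 is false → out
[2] lift (2,-1): star map gives 2.2361; window check -0.9 ≤ 2.2361 < 0.3 is false → out
[3] lift (-3,-7): star map gives -1.3475; window check -0.9 ≤ -1.3475 < 0.3 is false → out

none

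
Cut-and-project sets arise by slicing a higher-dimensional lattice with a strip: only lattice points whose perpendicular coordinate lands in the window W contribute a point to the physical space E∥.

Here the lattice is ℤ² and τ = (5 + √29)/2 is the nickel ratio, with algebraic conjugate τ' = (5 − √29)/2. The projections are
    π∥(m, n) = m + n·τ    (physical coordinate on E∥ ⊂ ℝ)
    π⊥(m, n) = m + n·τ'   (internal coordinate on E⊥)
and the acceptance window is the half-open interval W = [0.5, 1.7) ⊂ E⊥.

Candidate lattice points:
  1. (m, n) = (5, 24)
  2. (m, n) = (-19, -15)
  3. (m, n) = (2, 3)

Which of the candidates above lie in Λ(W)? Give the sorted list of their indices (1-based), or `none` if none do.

Compute τ' = (5−√29)/2 = -0.19258, so π⊥(m,n) = m -0.19258·n.
[1] lift (5,24): star map gives 0.37802; window check 0.5 ≤ 0.37802 < 1.7 is false → out
[2] lift (-19,-15): star map gives -16.11126; window check 0.5 ≤ -16.11126 < 1.7 is false → out
[3] lift (2,3): star map gives 1.42225; window check 0.5 ≤ 1.42225 < 1.7 is true → IN Λ

3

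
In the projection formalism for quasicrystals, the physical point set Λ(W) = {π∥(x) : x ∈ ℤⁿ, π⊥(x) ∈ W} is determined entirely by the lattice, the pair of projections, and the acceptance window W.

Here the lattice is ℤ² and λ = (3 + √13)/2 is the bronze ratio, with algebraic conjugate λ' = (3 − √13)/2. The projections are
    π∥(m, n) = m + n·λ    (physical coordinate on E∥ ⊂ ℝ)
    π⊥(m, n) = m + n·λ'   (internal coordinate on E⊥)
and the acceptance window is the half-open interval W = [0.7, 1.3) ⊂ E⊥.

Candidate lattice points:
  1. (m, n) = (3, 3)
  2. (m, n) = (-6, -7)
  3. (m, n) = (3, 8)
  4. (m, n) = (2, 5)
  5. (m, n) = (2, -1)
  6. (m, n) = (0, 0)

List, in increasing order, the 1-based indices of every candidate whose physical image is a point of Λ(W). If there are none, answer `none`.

none

Numerically λ ≈ 3.3028 and λ' = −1/λ ≈ -0.3028.
candidate 1: (m,n)=(3,3) → π∥ = 3+3·λ ≈ 12.9083, π⊥ = 3+3·λ' ≈ 2.0917 ∉ [0.7, 1.3) ⇒ out
candidate 2: (m,n)=(-6,-7) → π∥ = -6-7·λ ≈ -29.1194, π⊥ = -6-7·λ' ≈ -3.8806 ∉ [0.7, 1.3) ⇒ out
candidate 3: (m,n)=(3,8) → π∥ = 3+8·λ ≈ 29.4222, π⊥ = 3+8·λ' ≈ 0.5778 ∉ [0.7, 1.3) ⇒ out
candidate 4: (m,n)=(2,5) → π∥ = 2+5·λ ≈ 18.5139, π⊥ = 2+5·λ' ≈ 0.4861 ∉ [0.7, 1.3) ⇒ out
candidate 5: (m,n)=(2,-1) → π∥ = 2-1·λ ≈ -1.3028, π⊥ = 2-1·λ' ≈ 2.3028 ∉ [0.7, 1.3) ⇒ out
candidate 6: (m,n)=(0,0) → π∥ = 0+0·λ ≈ 0.0000, π⊥ = 0+0·λ' ≈ 0.0000 ∉ [0.7, 1.3) ⇒ out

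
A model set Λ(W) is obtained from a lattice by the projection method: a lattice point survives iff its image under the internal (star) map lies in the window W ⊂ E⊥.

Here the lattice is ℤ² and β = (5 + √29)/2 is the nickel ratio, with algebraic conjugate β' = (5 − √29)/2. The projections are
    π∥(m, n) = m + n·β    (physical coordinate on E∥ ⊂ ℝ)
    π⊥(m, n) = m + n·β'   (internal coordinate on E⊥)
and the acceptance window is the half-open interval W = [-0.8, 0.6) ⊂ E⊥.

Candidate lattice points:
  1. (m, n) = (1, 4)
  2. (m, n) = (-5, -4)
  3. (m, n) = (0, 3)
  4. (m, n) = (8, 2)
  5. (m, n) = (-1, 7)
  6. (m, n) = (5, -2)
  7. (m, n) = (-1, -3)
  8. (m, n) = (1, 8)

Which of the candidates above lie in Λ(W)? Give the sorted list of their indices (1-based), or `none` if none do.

β' = (5−√29)/2 ≈ -0.192582.
[1] lift (1,4): star map gives 0.229670; window check -0.8 ≤ 0.229670 < 0.6 is true → IN Λ
[2] lift (-5,-4): star map gives -4.229670; window check -0.8 ≤ -4.229670 < 0.6 is false → out
[3] lift (0,3): star map gives -0.577747; window check -0.8 ≤ -0.577747 < 0.6 is true → IN Λ
[4] lift (8,2): star map gives 7.614835; window check -0.8 ≤ 7.614835 < 0.6 is false → out
[5] lift (-1,7): star map gives -2.348077; window check -0.8 ≤ -2.348077 < 0.6 is false → out
[6] lift (5,-2): star map gives 5.385165; window check -0.8 ≤ 5.385165 < 0.6 is false → out
[7] lift (-1,-3): star map gives -0.422253; window check -0.8 ≤ -0.422253 < 0.6 is true → IN Λ
[8] lift (1,8): star map gives -0.540659; window check -0.8 ≤ -0.540659 < 0.6 is true → IN Λ

1, 3, 7, 8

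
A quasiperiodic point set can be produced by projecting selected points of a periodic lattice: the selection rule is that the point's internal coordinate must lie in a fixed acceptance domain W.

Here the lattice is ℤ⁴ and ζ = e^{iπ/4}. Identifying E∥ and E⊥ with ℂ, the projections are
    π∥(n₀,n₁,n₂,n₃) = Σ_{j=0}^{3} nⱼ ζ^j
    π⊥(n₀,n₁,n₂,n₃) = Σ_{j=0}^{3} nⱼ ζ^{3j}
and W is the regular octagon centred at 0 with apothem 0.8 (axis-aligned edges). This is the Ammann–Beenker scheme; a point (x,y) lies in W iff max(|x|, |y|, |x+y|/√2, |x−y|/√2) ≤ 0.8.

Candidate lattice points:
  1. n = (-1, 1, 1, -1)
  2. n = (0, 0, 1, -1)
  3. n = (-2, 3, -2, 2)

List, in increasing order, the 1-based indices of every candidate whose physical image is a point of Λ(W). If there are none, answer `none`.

none

With ζ = e^{iπ/4} the internal vectors are ζ^0,ζ^3,ζ^6,ζ^9.
#1 (-1, 1, 1, -1): internal (-2.4142, -1.0000); octagon support 2.4142 vs apothem 0.8 → ∉ W
#2 (0, 0, 1, -1): internal (-0.7071, -1.7071); octagon support 1.7071 vs apothem 0.8 → ∉ W
#3 (-2, 3, -2, 2): internal (-2.7071, 5.5355); octagon support 5.8284 vs apothem 0.8 → ∉ W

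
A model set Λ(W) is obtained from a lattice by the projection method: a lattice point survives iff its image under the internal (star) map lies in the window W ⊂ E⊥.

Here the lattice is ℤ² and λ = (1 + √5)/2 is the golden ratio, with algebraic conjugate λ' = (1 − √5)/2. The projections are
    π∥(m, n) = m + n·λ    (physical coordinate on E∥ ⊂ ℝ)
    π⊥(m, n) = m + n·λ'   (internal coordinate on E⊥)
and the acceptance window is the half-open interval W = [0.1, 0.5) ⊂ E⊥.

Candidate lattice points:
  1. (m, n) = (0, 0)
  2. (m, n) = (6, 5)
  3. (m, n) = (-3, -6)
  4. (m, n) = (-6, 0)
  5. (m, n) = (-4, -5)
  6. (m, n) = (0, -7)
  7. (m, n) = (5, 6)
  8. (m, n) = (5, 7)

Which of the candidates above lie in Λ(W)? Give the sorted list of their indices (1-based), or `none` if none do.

Numerically λ ≈ 1.6180 and λ' = −1/λ ≈ -0.6180.
candidate 1: (m,n)=(0,0) → π∥ = 0+0·λ ≈ 0.0000, π⊥ = 0+0·λ' ≈ 0.0000 ∉ [0.1, 0.5) ⇒ out
candidate 2: (m,n)=(6,5) → π∥ = 6+5·λ ≈ 14.0902, π⊥ = 6+5·λ' ≈ 2.9098 ∉ [0.1, 0.5) ⇒ out
candidate 3: (m,n)=(-3,-6) → π∥ = -3-6·λ ≈ -12.7082, π⊥ = -3-6·λ' ≈ 0.7082 ∉ [0.1, 0.5) ⇒ out
candidate 4: (m,n)=(-6,0) → π∥ = -6+0·λ ≈ -6.0000, π⊥ = -6+0·λ' ≈ -6.0000 ∉ [0.1, 0.5) ⇒ out
candidate 5: (m,n)=(-4,-5) → π∥ = -4-5·λ ≈ -12.0902, π⊥ = -4-5·λ' ≈ -0.9098 ∉ [0.1, 0.5) ⇒ out
candidate 6: (m,n)=(0,-7) → π∥ = 0-7·λ ≈ -11.3262, π⊥ = 0-7·λ' ≈ 4.3262 ∉ [0.1, 0.5) ⇒ out
candidate 7: (m,n)=(5,6) → π∥ = 5+6·λ ≈ 14.7082, π⊥ = 5+6·λ' ≈ 1.2918 ∉ [0.1, 0.5) ⇒ out
candidate 8: (m,n)=(5,7) → π∥ = 5+7·λ ≈ 16.3262, π⊥ = 5+7·λ' ≈ 0.6738 ∉ [0.1, 0.5) ⇒ out

none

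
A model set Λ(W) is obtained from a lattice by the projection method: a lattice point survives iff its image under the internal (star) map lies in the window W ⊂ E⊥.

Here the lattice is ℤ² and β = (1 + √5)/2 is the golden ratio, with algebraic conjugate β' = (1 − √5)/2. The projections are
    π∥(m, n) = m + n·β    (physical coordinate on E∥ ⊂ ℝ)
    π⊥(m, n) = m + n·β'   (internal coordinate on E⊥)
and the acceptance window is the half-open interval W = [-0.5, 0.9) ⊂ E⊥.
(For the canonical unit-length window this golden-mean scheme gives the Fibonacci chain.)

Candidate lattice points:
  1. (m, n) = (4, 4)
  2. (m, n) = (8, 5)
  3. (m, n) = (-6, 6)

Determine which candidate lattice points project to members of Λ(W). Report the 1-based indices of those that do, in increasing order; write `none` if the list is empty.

Numerically β ≈ 1.61803 and β' = −1/β ≈ -0.61803.
[1] lift (4,4): star map gives 1.52786; window check -0.5 ≤ 1.52786 < 0.9 is false → out
[2] lift (8,5): star map gives 4.90983; window check -0.5 ≤ 4.90983 < 0.9 is false → out
[3] lift (-6,6): star map gives -9.70820; window check -0.5 ≤ -9.70820 < 0.9 is false → out

none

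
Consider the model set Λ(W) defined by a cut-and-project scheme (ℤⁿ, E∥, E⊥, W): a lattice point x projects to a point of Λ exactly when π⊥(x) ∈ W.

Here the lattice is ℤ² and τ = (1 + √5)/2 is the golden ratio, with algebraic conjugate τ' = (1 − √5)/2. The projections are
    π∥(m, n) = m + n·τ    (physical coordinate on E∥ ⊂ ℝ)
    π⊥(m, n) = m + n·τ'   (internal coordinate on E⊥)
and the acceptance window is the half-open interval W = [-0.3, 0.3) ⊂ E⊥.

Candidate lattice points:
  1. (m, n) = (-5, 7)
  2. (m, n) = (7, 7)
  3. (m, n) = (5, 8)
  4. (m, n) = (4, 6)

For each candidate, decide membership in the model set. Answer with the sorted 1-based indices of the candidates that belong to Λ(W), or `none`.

3, 4

τ' = (1−√5)/2 ≈ -0.618034.
[1] lift (-5,7): star map gives -9.326238; window check -0.3 ≤ -9.326238 < 0.3 is false → out
[2] lift (7,7): star map gives 2.673762; window check -0.3 ≤ 2.673762 < 0.3 is false → out
[3] lift (5,8): star map gives 0.055728; window check -0.3 ≤ 0.055728 < 0.3 is true → IN Λ
[4] lift (4,6): star map gives 0.291796; window check -0.3 ≤ 0.291796 < 0.3 is true → IN Λ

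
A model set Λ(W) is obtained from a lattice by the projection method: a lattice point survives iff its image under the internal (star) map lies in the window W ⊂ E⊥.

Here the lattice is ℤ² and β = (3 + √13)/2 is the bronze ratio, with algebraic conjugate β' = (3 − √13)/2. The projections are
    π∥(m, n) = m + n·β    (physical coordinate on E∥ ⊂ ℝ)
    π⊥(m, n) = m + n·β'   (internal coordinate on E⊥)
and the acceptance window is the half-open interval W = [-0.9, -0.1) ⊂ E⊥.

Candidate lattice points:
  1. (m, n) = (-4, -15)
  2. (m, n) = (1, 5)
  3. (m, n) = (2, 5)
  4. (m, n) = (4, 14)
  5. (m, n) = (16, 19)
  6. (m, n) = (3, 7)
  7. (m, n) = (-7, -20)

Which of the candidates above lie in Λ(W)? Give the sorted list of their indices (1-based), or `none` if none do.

Compute β' = (3−√13)/2 = -0.30278, so π⊥(m,n) = m -0.30278·n.
candidate 1: (m,n)=(-4,-15) → π∥ = -4-15·β ≈ -53.54163, π⊥ = -4-15·β' ≈ 0.54163 ∉ [-0.9, -0.1) ⇒ out
candidate 2: (m,n)=(1,5) → π∥ = 1+5·β ≈ 17.51388, π⊥ = 1+5·β' ≈ -0.51388 ∈ [-0.9, -0.1) ⇒ IN Λ
candidate 3: (m,n)=(2,5) → π∥ = 2+5·β ≈ 18.51388, π⊥ = 2+5·β' ≈ 0.48612 ∉ [-0.9, -0.1) ⇒ out
candidate 4: (m,n)=(4,14) → π∥ = 4+14·β ≈ 50.23886, π⊥ = 4+14·β' ≈ -0.23886 ∈ [-0.9, -0.1) ⇒ IN Λ
candidate 5: (m,n)=(16,19) → π∥ = 16+19·β ≈ 78.75274, π⊥ = 16+19·β' ≈ 10.24726 ∉ [-0.9, -0.1) ⇒ out
candidate 6: (m,n)=(3,7) → π∥ = 3+7·β ≈ 26.11943, π⊥ = 3+7·β' ≈ 0.88057 ∉ [-0.9, -0.1) ⇒ out
candidate 7: (m,n)=(-7,-20) → π∥ = -7-20·β ≈ -73.05551, π⊥ = -7-20·β' ≈ -0.94449 ∉ [-0.9, -0.1) ⇒ out

2, 4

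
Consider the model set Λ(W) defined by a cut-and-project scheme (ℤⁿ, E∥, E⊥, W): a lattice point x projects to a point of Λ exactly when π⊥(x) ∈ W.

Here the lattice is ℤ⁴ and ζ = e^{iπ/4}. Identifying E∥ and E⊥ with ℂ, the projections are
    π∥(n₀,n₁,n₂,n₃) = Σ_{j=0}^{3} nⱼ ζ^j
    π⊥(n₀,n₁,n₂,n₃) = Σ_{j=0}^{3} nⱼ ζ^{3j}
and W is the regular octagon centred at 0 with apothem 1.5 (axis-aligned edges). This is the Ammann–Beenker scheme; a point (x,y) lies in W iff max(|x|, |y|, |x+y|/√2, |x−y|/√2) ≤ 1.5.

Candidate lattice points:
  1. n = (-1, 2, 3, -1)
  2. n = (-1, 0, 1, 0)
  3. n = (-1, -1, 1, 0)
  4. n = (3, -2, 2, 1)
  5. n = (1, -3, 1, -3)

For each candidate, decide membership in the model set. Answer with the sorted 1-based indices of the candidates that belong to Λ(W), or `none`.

2

π⊥(n) = n₀ + n₁ζ³ + n₂ζ⁶ + n₃ζ⁹ where ζ = e^{iπ/4}.
candidate 1: n = (-1, 2, 3, -1) → π⊥ ≈ (-3.121320, -2.292893); max(|x|,|y|,|x±y|/√2) = 3.828427 > 1.5 ⇒ ∉ W
candidate 2: n = (-1, 0, 1, 0) → π⊥ ≈ (-1.000000, -1.000000); max(|x|,|y|,|x±y|/√2) = 1.414214 ≤ 1.5 ⇒ ∈ W
candidate 3: n = (-1, -1, 1, 0) → π⊥ ≈ (-0.292893, -1.707107); max(|x|,|y|,|x±y|/√2) = 1.707107 > 1.5 ⇒ ∉ W
candidate 4: n = (3, -2, 2, 1) → π⊥ ≈ (+5.121320, -2.707107); max(|x|,|y|,|x±y|/√2) = 5.535534 > 1.5 ⇒ ∉ W
candidate 5: n = (1, -3, 1, -3) → π⊥ ≈ (+1.000000, -5.242641); max(|x|,|y|,|x±y|/√2) = 5.242641 > 1.5 ⇒ ∉ W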